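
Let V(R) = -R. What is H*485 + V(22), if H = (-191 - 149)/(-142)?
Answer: 80888/71 ≈ 1139.3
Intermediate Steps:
H = 170/71 (H = -340*(-1/142) = 170/71 ≈ 2.3944)
H*485 + V(22) = (170/71)*485 - 1*22 = 82450/71 - 22 = 80888/71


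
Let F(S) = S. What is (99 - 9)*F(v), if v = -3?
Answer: -270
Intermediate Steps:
(99 - 9)*F(v) = (99 - 9)*(-3) = 90*(-3) = -270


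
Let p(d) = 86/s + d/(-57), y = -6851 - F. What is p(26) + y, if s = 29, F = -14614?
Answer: 12836387/1653 ≈ 7765.5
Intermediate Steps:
y = 7763 (y = -6851 - 1*(-14614) = -6851 + 14614 = 7763)
p(d) = 86/29 - d/57 (p(d) = 86/29 + d/(-57) = 86*(1/29) + d*(-1/57) = 86/29 - d/57)
p(26) + y = (86/29 - 1/57*26) + 7763 = (86/29 - 26/57) + 7763 = 4148/1653 + 7763 = 12836387/1653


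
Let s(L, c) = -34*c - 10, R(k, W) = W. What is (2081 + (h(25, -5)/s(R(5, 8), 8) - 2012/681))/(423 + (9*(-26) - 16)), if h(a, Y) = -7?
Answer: 44341865/3691474 ≈ 12.012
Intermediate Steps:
s(L, c) = -10 - 34*c
(2081 + (h(25, -5)/s(R(5, 8), 8) - 2012/681))/(423 + (9*(-26) - 16)) = (2081 + (-7/(-10 - 34*8) - 2012/681))/(423 + (9*(-26) - 16)) = (2081 + (-7/(-10 - 272) - 2012*1/681))/(423 + (-234 - 16)) = (2081 + (-7/(-282) - 2012/681))/(423 - 250) = (2081 + (-7*(-1/282) - 2012/681))/173 = (2081 + (7/282 - 2012/681))*(1/173) = (2081 - 62513/21338)*(1/173) = (44341865/21338)*(1/173) = 44341865/3691474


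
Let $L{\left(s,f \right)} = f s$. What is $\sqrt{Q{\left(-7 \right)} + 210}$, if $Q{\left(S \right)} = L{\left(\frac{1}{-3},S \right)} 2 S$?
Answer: $\frac{2 \sqrt{399}}{3} \approx 13.317$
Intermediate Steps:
$Q{\left(S \right)} = - \frac{2 S^{2}}{3}$ ($Q{\left(S \right)} = \frac{S}{-3} \cdot 2 S = S \left(- \frac{1}{3}\right) 2 S = - \frac{S}{3} \cdot 2 S = - \frac{2 S}{3} S = - \frac{2 S^{2}}{3}$)
$\sqrt{Q{\left(-7 \right)} + 210} = \sqrt{- \frac{2 \left(-7\right)^{2}}{3} + 210} = \sqrt{\left(- \frac{2}{3}\right) 49 + 210} = \sqrt{- \frac{98}{3} + 210} = \sqrt{\frac{532}{3}} = \frac{2 \sqrt{399}}{3}$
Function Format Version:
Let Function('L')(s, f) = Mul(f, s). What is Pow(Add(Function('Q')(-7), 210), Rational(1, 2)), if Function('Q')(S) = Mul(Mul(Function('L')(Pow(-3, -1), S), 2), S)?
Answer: Mul(Rational(2, 3), Pow(399, Rational(1, 2))) ≈ 13.317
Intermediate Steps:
Function('Q')(S) = Mul(Rational(-2, 3), Pow(S, 2)) (Function('Q')(S) = Mul(Mul(Mul(S, Pow(-3, -1)), 2), S) = Mul(Mul(Mul(S, Rational(-1, 3)), 2), S) = Mul(Mul(Mul(Rational(-1, 3), S), 2), S) = Mul(Mul(Rational(-2, 3), S), S) = Mul(Rational(-2, 3), Pow(S, 2)))
Pow(Add(Function('Q')(-7), 210), Rational(1, 2)) = Pow(Add(Mul(Rational(-2, 3), Pow(-7, 2)), 210), Rational(1, 2)) = Pow(Add(Mul(Rational(-2, 3), 49), 210), Rational(1, 2)) = Pow(Add(Rational(-98, 3), 210), Rational(1, 2)) = Pow(Rational(532, 3), Rational(1, 2)) = Mul(Rational(2, 3), Pow(399, Rational(1, 2)))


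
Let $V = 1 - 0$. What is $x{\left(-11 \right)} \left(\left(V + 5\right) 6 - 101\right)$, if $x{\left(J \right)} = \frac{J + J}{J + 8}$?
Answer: $- \frac{1430}{3} \approx -476.67$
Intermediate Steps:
$V = 1$ ($V = 1 + 0 = 1$)
$x{\left(J \right)} = \frac{2 J}{8 + J}$
$x{\left(-11 \right)} \left(\left(V + 5\right) 6 - 101\right) = 2 \left(-11\right) \frac{1}{8 - 11} \left(\left(1 + 5\right) 6 - 101\right) = 2 \left(-11\right) \frac{1}{-3} \left(6 \cdot 6 - 101\right) = 2 \left(-11\right) \left(- \frac{1}{3}\right) \left(36 - 101\right) = \frac{22}{3} \left(-65\right) = - \frac{1430}{3}$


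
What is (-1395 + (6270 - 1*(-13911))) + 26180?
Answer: 44966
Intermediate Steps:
(-1395 + (6270 - 1*(-13911))) + 26180 = (-1395 + (6270 + 13911)) + 26180 = (-1395 + 20181) + 26180 = 18786 + 26180 = 44966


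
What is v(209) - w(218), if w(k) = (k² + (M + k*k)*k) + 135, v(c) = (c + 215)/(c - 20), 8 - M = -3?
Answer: -1967544197/189 ≈ -1.0410e+7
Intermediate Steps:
M = 11 (M = 8 - 1*(-3) = 8 + 3 = 11)
v(c) = (215 + c)/(-20 + c)
w(k) = 135 + k² + k*(11 + k²) (w(k) = (k² + (11 + k*k)*k) + 135 = (k² + (11 + k²)*k) + 135 = (k² + k*(11 + k²)) + 135 = 135 + k² + k*(11 + k²))
v(209) - w(218) = (215 + 209)/(-20 + 209) - (135 + 218² + 218³ + 11*218) = 424/189 - (135 + 47524 + 10360232 + 2398) = (1/189)*424 - 1*10410289 = 424/189 - 10410289 = -1967544197/189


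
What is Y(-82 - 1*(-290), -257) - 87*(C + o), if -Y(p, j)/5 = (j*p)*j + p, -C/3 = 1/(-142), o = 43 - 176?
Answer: -9752621179/142 ≈ -6.8680e+7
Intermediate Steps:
o = -133
C = 3/142 (C = -3/(-142) = -3*(-1/142) = 3/142 ≈ 0.021127)
Y(p, j) = -5*p - 5*p*j**2 (Y(p, j) = -5*((j*p)*j + p) = -5*(p*j**2 + p) = -5*(p + p*j**2) = -5*p - 5*p*j**2)
Y(-82 - 1*(-290), -257) - 87*(C + o) = -5*(-82 - 1*(-290))*(1 + (-257)**2) - 87*(3/142 - 133) = -5*(-82 + 290)*(1 + 66049) - 87*(-18883)/142 = -5*208*66050 - 1*(-1642821/142) = -68692000 + 1642821/142 = -9752621179/142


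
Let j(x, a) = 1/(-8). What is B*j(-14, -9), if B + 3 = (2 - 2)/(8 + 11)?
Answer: 3/8 ≈ 0.37500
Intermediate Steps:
j(x, a) = -1/8
B = -3 (B = -3 + (2 - 2)/(8 + 11) = -3 + 0/19 = -3 + 0*(1/19) = -3 + 0 = -3)
B*j(-14, -9) = -3*(-1/8) = 3/8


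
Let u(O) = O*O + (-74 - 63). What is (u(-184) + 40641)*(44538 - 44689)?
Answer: -11228360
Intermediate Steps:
u(O) = -137 + O² (u(O) = O² - 137 = -137 + O²)
(u(-184) + 40641)*(44538 - 44689) = ((-137 + (-184)²) + 40641)*(44538 - 44689) = ((-137 + 33856) + 40641)*(-151) = (33719 + 40641)*(-151) = 74360*(-151) = -11228360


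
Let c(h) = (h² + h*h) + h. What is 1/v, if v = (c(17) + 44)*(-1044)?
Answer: -1/667116 ≈ -1.4990e-6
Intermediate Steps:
c(h) = h + 2*h² (c(h) = (h² + h²) + h = 2*h² + h = h + 2*h²)
v = -667116 (v = (17*(1 + 2*17) + 44)*(-1044) = (17*(1 + 34) + 44)*(-1044) = (17*35 + 44)*(-1044) = (595 + 44)*(-1044) = 639*(-1044) = -667116)
1/v = 1/(-667116) = -1/667116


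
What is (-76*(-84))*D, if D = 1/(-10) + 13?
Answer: 411768/5 ≈ 82354.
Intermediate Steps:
D = 129/10 (D = -1/10 + 13 = 129/10 ≈ 12.900)
(-76*(-84))*D = -76*(-84)*(129/10) = 6384*(129/10) = 411768/5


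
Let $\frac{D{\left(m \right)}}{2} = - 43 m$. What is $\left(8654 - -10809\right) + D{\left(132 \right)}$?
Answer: $8111$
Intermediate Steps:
$D{\left(m \right)} = - 86 m$ ($D{\left(m \right)} = 2 \left(- 43 m\right) = - 86 m$)
$\left(8654 - -10809\right) + D{\left(132 \right)} = \left(8654 - -10809\right) - 11352 = \left(8654 + 10809\right) - 11352 = 19463 - 11352 = 8111$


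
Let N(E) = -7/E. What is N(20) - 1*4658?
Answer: -93167/20 ≈ -4658.4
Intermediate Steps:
N(20) - 1*4658 = -7/20 - 1*4658 = -7*1/20 - 4658 = -7/20 - 4658 = -93167/20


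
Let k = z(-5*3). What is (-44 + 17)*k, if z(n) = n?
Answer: 405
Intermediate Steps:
k = -15 (k = -5*3 = -15)
(-44 + 17)*k = (-44 + 17)*(-15) = -27*(-15) = 405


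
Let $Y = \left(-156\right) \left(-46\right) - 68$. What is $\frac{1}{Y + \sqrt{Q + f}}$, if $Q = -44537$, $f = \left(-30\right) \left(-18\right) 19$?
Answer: $\frac{7108}{50557941} - \frac{i \sqrt{34277}}{50557941} \approx 0.00014059 - 3.6619 \cdot 10^{-6} i$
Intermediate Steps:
$f = 10260$ ($f = 540 \cdot 19 = 10260$)
$Y = 7108$ ($Y = 7176 - 68 = 7108$)
$\frac{1}{Y + \sqrt{Q + f}} = \frac{1}{7108 + \sqrt{-44537 + 10260}} = \frac{1}{7108 + \sqrt{-34277}} = \frac{1}{7108 + i \sqrt{34277}}$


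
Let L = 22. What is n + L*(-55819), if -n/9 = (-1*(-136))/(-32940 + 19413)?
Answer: -1845710918/1503 ≈ -1.2280e+6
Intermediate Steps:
n = 136/1503 (n = -9*(-1*(-136))/(-32940 + 19413) = -9*136/(-13527) = -(-1)*136/1503 = -9*(-136/13527) = 136/1503 ≈ 0.090486)
n + L*(-55819) = 136/1503 + 22*(-55819) = 136/1503 - 1228018 = -1845710918/1503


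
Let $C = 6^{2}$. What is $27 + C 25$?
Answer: $927$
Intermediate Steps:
$C = 36$
$27 + C 25 = 27 + 36 \cdot 25 = 27 + 900 = 927$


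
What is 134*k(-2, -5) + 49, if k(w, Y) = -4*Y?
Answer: 2729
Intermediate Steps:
134*k(-2, -5) + 49 = 134*(-4*(-5)) + 49 = 134*20 + 49 = 2680 + 49 = 2729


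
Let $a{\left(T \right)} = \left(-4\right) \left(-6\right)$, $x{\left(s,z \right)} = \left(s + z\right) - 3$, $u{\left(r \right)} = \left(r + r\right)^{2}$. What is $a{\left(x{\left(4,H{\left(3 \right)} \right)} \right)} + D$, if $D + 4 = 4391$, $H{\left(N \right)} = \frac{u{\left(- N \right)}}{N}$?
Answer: $4411$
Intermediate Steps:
$u{\left(r \right)} = 4 r^{2}$ ($u{\left(r \right)} = \left(2 r\right)^{2} = 4 r^{2}$)
$H{\left(N \right)} = 4 N$ ($H{\left(N \right)} = \frac{4 \left(- N\right)^{2}}{N} = \frac{4 N^{2}}{N} = 4 N$)
$x{\left(s,z \right)} = -3 + s + z$
$a{\left(T \right)} = 24$
$D = 4387$ ($D = -4 + 4391 = 4387$)
$a{\left(x{\left(4,H{\left(3 \right)} \right)} \right)} + D = 24 + 4387 = 4411$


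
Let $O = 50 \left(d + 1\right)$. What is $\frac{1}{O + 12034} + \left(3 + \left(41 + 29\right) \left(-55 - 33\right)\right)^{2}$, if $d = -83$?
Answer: $\frac{300767221167}{7934} \approx 3.7909 \cdot 10^{7}$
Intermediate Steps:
$O = -4100$ ($O = 50 \left(-83 + 1\right) = 50 \left(-82\right) = -4100$)
$\frac{1}{O + 12034} + \left(3 + \left(41 + 29\right) \left(-55 - 33\right)\right)^{2} = \frac{1}{-4100 + 12034} + \left(3 + \left(41 + 29\right) \left(-55 - 33\right)\right)^{2} = \frac{1}{7934} + \left(3 + 70 \left(-88\right)\right)^{2} = \frac{1}{7934} + \left(3 - 6160\right)^{2} = \frac{1}{7934} + \left(-6157\right)^{2} = \frac{1}{7934} + 37908649 = \frac{300767221167}{7934}$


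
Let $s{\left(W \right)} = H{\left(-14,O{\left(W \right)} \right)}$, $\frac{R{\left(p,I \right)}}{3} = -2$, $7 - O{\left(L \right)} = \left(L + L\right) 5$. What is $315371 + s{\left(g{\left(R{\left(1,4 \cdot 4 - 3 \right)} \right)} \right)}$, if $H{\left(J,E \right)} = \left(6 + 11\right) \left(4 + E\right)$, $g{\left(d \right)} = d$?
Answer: $316578$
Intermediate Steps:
$O{\left(L \right)} = 7 - 10 L$ ($O{\left(L \right)} = 7 - \left(L + L\right) 5 = 7 - 2 L 5 = 7 - 10 L$)
$R{\left(p,I \right)} = -6$ ($R{\left(p,I \right)} = 3 \left(-2\right) = -6$)
$H{\left(J,E \right)} = 68 + 17 E$ ($H{\left(J,E \right)} = 17 \left(4 + E\right) = 68 + 17 E$)
$s{\left(W \right)} = 187 - 170 W$ ($s{\left(W \right)} = 68 + 17 \left(7 - 10 W\right) = 68 - \left(-119 + 170 W\right) = 187 - 170 W$)
$315371 + s{\left(g{\left(R{\left(1,4 \cdot 4 - 3 \right)} \right)} \right)} = 315371 + \left(187 - -1020\right) = 315371 + \left(187 + 1020\right) = 315371 + 1207 = 316578$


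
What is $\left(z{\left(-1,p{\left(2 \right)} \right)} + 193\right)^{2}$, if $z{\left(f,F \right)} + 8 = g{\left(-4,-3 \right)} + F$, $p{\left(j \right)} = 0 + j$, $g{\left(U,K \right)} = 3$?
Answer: $36100$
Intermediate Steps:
$p{\left(j \right)} = j$
$z{\left(f,F \right)} = -5 + F$ ($z{\left(f,F \right)} = -8 + \left(3 + F\right) = -5 + F$)
$\left(z{\left(-1,p{\left(2 \right)} \right)} + 193\right)^{2} = \left(\left(-5 + 2\right) + 193\right)^{2} = \left(-3 + 193\right)^{2} = 190^{2} = 36100$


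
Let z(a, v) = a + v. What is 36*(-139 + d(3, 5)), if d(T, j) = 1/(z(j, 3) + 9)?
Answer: -85032/17 ≈ -5001.9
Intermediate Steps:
d(T, j) = 1/(12 + j) (d(T, j) = 1/((j + 3) + 9) = 1/((3 + j) + 9) = 1/(12 + j))
36*(-139 + d(3, 5)) = 36*(-139 + 1/(12 + 5)) = 36*(-139 + 1/17) = 36*(-2362/17) = -85032/17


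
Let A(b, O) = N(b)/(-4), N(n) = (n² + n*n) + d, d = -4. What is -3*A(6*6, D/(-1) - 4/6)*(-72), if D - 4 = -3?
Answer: -139752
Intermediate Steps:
D = 1 (D = 4 - 3 = 1)
N(n) = -4 + 2*n² (N(n) = (n² + n*n) - 4 = (n² + n²) - 4 = 2*n² - 4 = -4 + 2*n²)
A(b, O) = 1 - b²/2 (A(b, O) = (-4 + 2*b²)/(-4) = (-4 + 2*b²)*(-¼) = 1 - b²/2)
-3*A(6*6, D/(-1) - 4/6)*(-72) = -3*(1 - (6*6)²/2)*(-72) = -3*(1 - ½*36²)*(-72) = -3*(1 - ½*1296)*(-72) = -3*(1 - 648)*(-72) = -3*(-647)*(-72) = 1941*(-72) = -139752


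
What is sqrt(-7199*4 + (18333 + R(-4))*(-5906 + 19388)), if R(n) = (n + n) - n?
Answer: sqrt(247082782) ≈ 15719.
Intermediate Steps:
R(n) = n (R(n) = 2*n - n = n)
sqrt(-7199*4 + (18333 + R(-4))*(-5906 + 19388)) = sqrt(-7199*4 + (18333 - 4)*(-5906 + 19388)) = sqrt(-28796 + 18329*13482) = sqrt(-28796 + 247111578) = sqrt(247082782)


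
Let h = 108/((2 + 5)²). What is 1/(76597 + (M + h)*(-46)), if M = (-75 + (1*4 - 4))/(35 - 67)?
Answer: 784/59888035 ≈ 1.3091e-5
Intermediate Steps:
M = 75/32 (M = (-75 + (4 - 4))/(-32) = (-75 + 0)*(-1/32) = -75*(-1/32) = 75/32 ≈ 2.3438)
h = 108/49 (h = 108/(7²) = 108/49 ≈ 2.2041)
1/(76597 + (M + h)*(-46)) = 1/(76597 + (75/32 + 108/49)*(-46)) = 1/(76597 + (7131/1568)*(-46)) = 1/(76597 - 164013/784) = 1/(59888035/784) = 784/59888035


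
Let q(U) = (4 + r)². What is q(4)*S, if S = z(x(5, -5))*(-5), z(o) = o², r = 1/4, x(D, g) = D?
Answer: -36125/16 ≈ -2257.8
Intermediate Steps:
r = ¼ ≈ 0.25000
q(U) = 289/16 (q(U) = (4 + ¼)² = (17/4)² = 289/16)
S = -125 (S = 5²*(-5) = 25*(-5) = -125)
q(4)*S = (289/16)*(-125) = -36125/16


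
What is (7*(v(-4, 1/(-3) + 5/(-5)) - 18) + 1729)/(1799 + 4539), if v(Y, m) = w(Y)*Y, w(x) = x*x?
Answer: 1155/6338 ≈ 0.18223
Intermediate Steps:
w(x) = x²
v(Y, m) = Y³ (v(Y, m) = Y²*Y = Y³)
(7*(v(-4, 1/(-3) + 5/(-5)) - 18) + 1729)/(1799 + 4539) = (7*((-4)³ - 18) + 1729)/(1799 + 4539) = (7*(-64 - 18) + 1729)/6338 = (7*(-82) + 1729)*(1/6338) = (-574 + 1729)*(1/6338) = 1155*(1/6338) = 1155/6338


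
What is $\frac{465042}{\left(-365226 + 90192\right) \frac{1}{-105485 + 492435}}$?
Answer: $- \frac{29991333650}{45839} \approx -6.5428 \cdot 10^{5}$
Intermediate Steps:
$\frac{465042}{\left(-365226 + 90192\right) \frac{1}{-105485 + 492435}} = \frac{465042}{\left(-275034\right) \frac{1}{386950}} = \frac{465042}{- \frac{137517}{193475}} = 465042 \left(- \frac{193475}{137517}\right) = - \frac{29991333650}{45839}$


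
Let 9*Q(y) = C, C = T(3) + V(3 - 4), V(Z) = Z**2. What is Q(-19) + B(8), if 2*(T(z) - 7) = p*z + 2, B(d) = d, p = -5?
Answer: 49/6 ≈ 8.1667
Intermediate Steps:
T(z) = 8 - 5*z/2 (T(z) = 7 + (-5*z + 2)/2 = 7 + (2 - 5*z)/2 = 7 + (1 - 5*z/2) = 8 - 5*z/2)
C = 3/2 (C = (8 - 5/2*3) + (3 - 4)**2 = (8 - 15/2) + (-1)**2 = 1/2 + 1 = 3/2 ≈ 1.5000)
Q(y) = 1/6 (Q(y) = (1/9)*(3/2) = 1/6)
Q(-19) + B(8) = 1/6 + 8 = 49/6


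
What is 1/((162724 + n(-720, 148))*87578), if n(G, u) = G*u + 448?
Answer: 1/4957965736 ≈ 2.0170e-10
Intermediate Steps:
n(G, u) = 448 + G*u
1/((162724 + n(-720, 148))*87578) = 1/((162724 + (448 - 720*148))*87578) = (1/87578)/(162724 + (448 - 106560)) = (1/87578)/(162724 - 106112) = (1/87578)/56612 = (1/56612)*(1/87578) = 1/4957965736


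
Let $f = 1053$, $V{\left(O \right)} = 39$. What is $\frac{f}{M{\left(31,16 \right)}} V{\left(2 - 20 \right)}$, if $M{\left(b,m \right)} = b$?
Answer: $\frac{41067}{31} \approx 1324.7$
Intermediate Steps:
$\frac{f}{M{\left(31,16 \right)}} V{\left(2 - 20 \right)} = \frac{1053}{31} \cdot 39 = \frac{41067}{31}$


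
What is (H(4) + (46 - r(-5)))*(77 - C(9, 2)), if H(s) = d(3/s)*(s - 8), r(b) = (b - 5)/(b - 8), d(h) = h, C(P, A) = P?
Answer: 37332/13 ≈ 2871.7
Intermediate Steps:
r(b) = (-5 + b)/(-8 + b)
H(s) = 3*(-8 + s)/s (H(s) = (3/s)*(s - 8) = (3/s)*(-8 + s) = 3*(-8 + s)/s)
(H(4) + (46 - r(-5)))*(77 - C(9, 2)) = ((3 - 24/4) + (46 - (-5 - 5)/(-8 - 5)))*(77 - 1*9) = ((3 - 24*1/4) + (46 - (-10)/(-13)))*(77 - 9) = ((3 - 6) + (46 - (-1)*(-10)/13))*68 = (-3 + (46 - 1*10/13))*68 = (-3 + (46 - 10/13))*68 = (-3 + 588/13)*68 = (549/13)*68 = 37332/13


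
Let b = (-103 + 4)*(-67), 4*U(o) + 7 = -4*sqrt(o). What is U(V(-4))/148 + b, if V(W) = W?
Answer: 3926729/592 - I/74 ≈ 6633.0 - 0.013514*I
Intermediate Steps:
U(o) = -7/4 - sqrt(o) (U(o) = -7/4 + (-4*sqrt(o))/4 = -7/4 - sqrt(o))
b = 6633 (b = -99*(-67) = 6633)
U(V(-4))/148 + b = (-7/4 - sqrt(-4))/148 + 6633 = (-7/4 - 2*I)/148 + 6633 = (-7/592 - I/74) + 6633 = 3926729/592 - I/74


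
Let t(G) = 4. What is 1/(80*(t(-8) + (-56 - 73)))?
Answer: -1/10000 ≈ -0.00010000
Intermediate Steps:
1/(80*(t(-8) + (-56 - 73))) = 1/(80*(4 + (-56 - 73))) = 1/(80*(4 - 129)) = 1/(80*(-125)) = 1/(-10000) = -1/10000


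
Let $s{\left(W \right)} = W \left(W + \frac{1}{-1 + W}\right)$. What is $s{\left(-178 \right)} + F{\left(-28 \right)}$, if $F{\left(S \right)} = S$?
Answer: $\frac{5666602}{179} \approx 31657.0$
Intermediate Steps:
$s{\left(-178 \right)} + F{\left(-28 \right)} = - \frac{178 \left(1 + \left(-178\right)^{2} - -178\right)}{-1 - 178} - 28 = - \frac{178 \left(1 + 31684 + 178\right)}{-179} - 28 = \left(-178\right) \left(- \frac{1}{179}\right) 31863 - 28 = \frac{5671614}{179} - 28 = \frac{5666602}{179}$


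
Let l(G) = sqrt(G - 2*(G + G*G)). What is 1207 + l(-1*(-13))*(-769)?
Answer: 1207 - 2307*I*sqrt(39) ≈ 1207.0 - 14407.0*I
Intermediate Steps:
l(G) = sqrt(-G - 2*G**2) (l(G) = sqrt(G - 2*(G + G**2)) = sqrt(G + (-2*G - 2*G**2)) = sqrt(-G - 2*G**2))
1207 + l(-1*(-13))*(-769) = 1207 + sqrt(-(-1*(-13))*(1 + 2*(-1*(-13))))*(-769) = 1207 + sqrt(-1*13*(1 + 2*13))*(-769) = 1207 + sqrt(-1*13*(1 + 26))*(-769) = 1207 + sqrt(-1*13*27)*(-769) = 1207 + sqrt(-351)*(-769) = 1207 + (3*I*sqrt(39))*(-769) = 1207 - 2307*I*sqrt(39)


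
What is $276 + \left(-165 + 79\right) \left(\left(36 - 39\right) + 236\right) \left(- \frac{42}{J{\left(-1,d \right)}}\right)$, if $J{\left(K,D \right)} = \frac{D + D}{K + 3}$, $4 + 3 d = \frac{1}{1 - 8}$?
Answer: $- \frac{17665512}{29} \approx -6.0916 \cdot 10^{5}$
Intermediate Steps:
$d = - \frac{29}{21}$ ($d = - \frac{4}{3} + \frac{1}{3 \left(1 - 8\right)} = - \frac{4}{3} + \frac{1}{3 \left(-7\right)} = - \frac{4}{3} + \frac{1}{3} \left(- \frac{1}{7}\right) = - \frac{4}{3} - \frac{1}{21} = - \frac{29}{21} \approx -1.381$)
$J{\left(K,D \right)} = \frac{2 D}{3 + K}$
$276 + \left(-165 + 79\right) \left(\left(36 - 39\right) + 236\right) \left(- \frac{42}{J{\left(-1,d \right)}}\right) = 276 + \left(-165 + 79\right) \left(\left(36 - 39\right) + 236\right) \left(- \frac{42}{2 \left(- \frac{29}{21}\right) \frac{1}{3 - 1}}\right) = 276 + - 86 \left(-3 + 236\right) \left(- \frac{42}{2 \left(- \frac{29}{21}\right) \frac{1}{2}}\right) = 276 + \left(-86\right) 233 \left(- \frac{42}{2 \left(- \frac{29}{21}\right) \frac{1}{2}}\right) = 276 - 20038 \left(- \frac{42}{- \frac{29}{21}}\right) = 276 - 20038 \left(\left(-42\right) \left(- \frac{21}{29}\right)\right) = 276 - \frac{17673516}{29} = - \frac{17665512}{29}$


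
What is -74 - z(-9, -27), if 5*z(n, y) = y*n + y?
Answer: -586/5 ≈ -117.20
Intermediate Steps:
z(n, y) = y/5 + n*y/5 (z(n, y) = (y*n + y)/5 = (n*y + y)/5 = (y + n*y)/5 = y/5 + n*y/5)
-74 - z(-9, -27) = -74 - (-27)*(1 - 9)/5 = -74 - (-27)*(-8)/5 = -74 - 1*216/5 = -74 - 216/5 = -586/5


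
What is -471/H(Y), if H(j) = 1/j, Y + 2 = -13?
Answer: 7065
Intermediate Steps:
Y = -15 (Y = -2 - 13 = -15)
-471/H(Y) = -471/(1/(-15)) = -471/(-1/15) = -471*(-15) = 7065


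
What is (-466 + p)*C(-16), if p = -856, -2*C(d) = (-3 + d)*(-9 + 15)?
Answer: -75354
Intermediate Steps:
C(d) = 9 - 3*d (C(d) = -(-3 + d)*(-9 + 15)/2 = -(-3 + d)*6/2 = -(-18 + 6*d)/2 = 9 - 3*d)
(-466 + p)*C(-16) = (-466 - 856)*(9 - 3*(-16)) = -1322*(9 + 48) = -1322*57 = -75354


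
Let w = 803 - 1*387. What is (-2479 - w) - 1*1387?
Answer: -4282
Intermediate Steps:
w = 416 (w = 803 - 387 = 416)
(-2479 - w) - 1*1387 = (-2479 - 1*416) - 1*1387 = (-2479 - 416) - 1387 = -2895 - 1387 = -4282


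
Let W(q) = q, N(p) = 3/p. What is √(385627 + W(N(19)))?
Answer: 2*√34802851/19 ≈ 620.99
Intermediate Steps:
√(385627 + W(N(19))) = √(385627 + 3/19) = √(7326916/19) = 2*√34802851/19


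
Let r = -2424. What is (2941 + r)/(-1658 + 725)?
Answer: -517/933 ≈ -0.55413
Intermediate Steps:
(2941 + r)/(-1658 + 725) = (2941 - 2424)/(-1658 + 725) = 517/(-933) = 517*(-1/933) = -517/933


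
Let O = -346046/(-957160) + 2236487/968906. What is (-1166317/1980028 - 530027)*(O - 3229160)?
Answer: 785715296178675591092506367823/459068534931668720 ≈ 1.7115e+12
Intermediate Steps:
O = 618990485649/231849516740 (O = -346046*(-1/957160) + 2236487*(1/968906) = 173023/478580 + 2236487/968906 = 618990485649/231849516740 ≈ 2.6698)
(-1166317/1980028 - 530027)*(O - 3229160) = (-1166317/1980028 - 530027)*(618990485649/231849516740 - 3229160) = (-1166317*1/1980028 - 530027)*(-748678566485652751/231849516740) = (-1166317/1980028 - 530027)*(-748678566485652751/231849516740) = -1049469467073/1980028*(-748678566485652751/231849516740) = 785715296178675591092506367823/459068534931668720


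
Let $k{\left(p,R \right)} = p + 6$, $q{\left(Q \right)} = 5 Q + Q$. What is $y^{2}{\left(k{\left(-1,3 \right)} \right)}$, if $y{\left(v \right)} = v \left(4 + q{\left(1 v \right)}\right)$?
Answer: $28900$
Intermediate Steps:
$q{\left(Q \right)} = 6 Q$
$k{\left(p,R \right)} = 6 + p$
$y{\left(v \right)} = v \left(4 + 6 v\right)$ ($y{\left(v \right)} = v \left(4 + 6 \cdot 1 v\right) = v \left(4 + 6 v\right)$)
$y^{2}{\left(k{\left(-1,3 \right)} \right)} = \left(2 \left(6 - 1\right) \left(2 + 3 \left(6 - 1\right)\right)\right)^{2} = \left(2 \cdot 5 \left(2 + 3 \cdot 5\right)\right)^{2} = \left(2 \cdot 5 \left(2 + 15\right)\right)^{2} = \left(2 \cdot 5 \cdot 17\right)^{2} = 170^{2} = 28900$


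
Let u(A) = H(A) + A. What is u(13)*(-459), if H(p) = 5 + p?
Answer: -14229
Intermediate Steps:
u(A) = 5 + 2*A (u(A) = (5 + A) + A = 5 + 2*A)
u(13)*(-459) = (5 + 2*13)*(-459) = (5 + 26)*(-459) = 31*(-459) = -14229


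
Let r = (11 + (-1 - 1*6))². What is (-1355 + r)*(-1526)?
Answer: 2043314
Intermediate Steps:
r = 16 (r = (11 + (-1 - 6))² = (11 - 7)² = 4² = 16)
(-1355 + r)*(-1526) = (-1355 + 16)*(-1526) = -1339*(-1526) = 2043314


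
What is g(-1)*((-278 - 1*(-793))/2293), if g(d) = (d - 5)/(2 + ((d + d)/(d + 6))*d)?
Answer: -2575/4586 ≈ -0.56149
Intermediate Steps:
g(d) = (-5 + d)/(2 + 2*d**2/(6 + d)) (g(d) = (-5 + d)/(2 + ((2*d)/(6 + d))*d) = (-5 + d)/(2 + (2*d/(6 + d))*d) = (-5 + d)/(2 + 2*d**2/(6 + d)))
g(-1)*((-278 - 1*(-793))/2293) = ((-30 - 1 + (-1)**2)/(2*(6 - 1 + (-1)**2)))*((-278 - 1*(-793))/2293) = ((-30 - 1 + 1)/(2*(6 - 1 + 1)))*((-278 + 793)*(1/2293)) = ((1/2)*(-30)/6)*(515*(1/2293)) = ((1/2)*(1/6)*(-30))*(515/2293) = -5/2*515/2293 = -2575/4586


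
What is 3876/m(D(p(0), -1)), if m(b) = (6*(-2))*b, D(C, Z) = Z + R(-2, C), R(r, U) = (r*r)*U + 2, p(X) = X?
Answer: -323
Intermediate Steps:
R(r, U) = 2 + U*r² (R(r, U) = r²*U + 2 = U*r² + 2 = 2 + U*r²)
D(C, Z) = 2 + Z + 4*C (D(C, Z) = Z + (2 + C*(-2)²) = Z + (2 + C*4) = Z + (2 + 4*C) = 2 + Z + 4*C)
m(b) = -12*b
3876/m(D(p(0), -1)) = 3876/((-12*(2 - 1 + 4*0))) = 3876/((-12*(2 - 1 + 0))) = 3876/((-12*1)) = 3876/(-12) = 3876*(-1/12) = -323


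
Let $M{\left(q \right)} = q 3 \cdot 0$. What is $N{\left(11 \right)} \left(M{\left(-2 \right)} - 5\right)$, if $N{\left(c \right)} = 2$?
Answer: $-10$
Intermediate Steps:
$M{\left(q \right)} = 0$ ($M{\left(q \right)} = 3 q 0 = 0$)
$N{\left(11 \right)} \left(M{\left(-2 \right)} - 5\right) = 2 \left(0 - 5\right) = 2 \left(-5\right) = -10$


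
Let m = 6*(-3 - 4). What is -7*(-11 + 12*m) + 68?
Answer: 3673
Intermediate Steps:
m = -42 (m = 6*(-7) = -42)
-7*(-11 + 12*m) + 68 = -7*(-11 + 12*(-42)) + 68 = -7*(-11 - 504) + 68 = -7*(-515) + 68 = 3605 + 68 = 3673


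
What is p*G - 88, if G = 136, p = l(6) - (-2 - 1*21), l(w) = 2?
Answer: 3312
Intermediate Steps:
p = 25 (p = 2 - (-2 - 1*21) = 2 - (-2 - 21) = 2 - 1*(-23) = 2 + 23 = 25)
p*G - 88 = 25*136 - 88 = 3400 - 88 = 3312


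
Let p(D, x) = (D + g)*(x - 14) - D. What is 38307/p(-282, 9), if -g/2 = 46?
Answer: 38307/2152 ≈ 17.801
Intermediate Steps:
g = -92 (g = -2*46 = -92)
p(D, x) = -D + (-92 + D)*(-14 + x) (p(D, x) = (D - 92)*(x - 14) - D = (-92 + D)*(-14 + x) - D = -D + (-92 + D)*(-14 + x))
38307/p(-282, 9) = 38307/(1288 - 92*9 - 15*(-282) - 282*9) = 38307/(1288 - 828 + 4230 - 2538) = 38307/2152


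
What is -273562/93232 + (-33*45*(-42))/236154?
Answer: -4898990059/1834759144 ≈ -2.6701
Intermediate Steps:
-273562/93232 + (-33*45*(-42))/236154 = -273562*1/93232 - 1485*(-42)*(1/236154) = -136781/46616 + 62370*(1/236154) = -136781/46616 + 10395/39359 = -4898990059/1834759144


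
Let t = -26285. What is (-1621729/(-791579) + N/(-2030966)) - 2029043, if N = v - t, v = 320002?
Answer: -3262028611900681461/1607670035314 ≈ -2.0290e+6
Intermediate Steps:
N = 346287 (N = 320002 - 1*(-26285) = 320002 + 26285 = 346287)
(-1621729/(-791579) + N/(-2030966)) - 2029043 = (-1621729/(-791579) + 346287/(-2030966)) - 2029043 = (-1621729*(-1/791579) + 346287*(-1/2030966)) - 2029043 = (1621729/791579 - 346287/2030966) - 2029043 = 3019562943041/1607670035314 - 2029043 = -3262028611900681461/1607670035314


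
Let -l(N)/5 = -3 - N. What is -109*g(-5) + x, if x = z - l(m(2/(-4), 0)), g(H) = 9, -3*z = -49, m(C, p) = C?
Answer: -5863/6 ≈ -977.17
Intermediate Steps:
l(N) = 15 + 5*N (l(N) = -5*(-3 - N) = 15 + 5*N)
z = 49/3 (z = -1/3*(-49) = 49/3 ≈ 16.333)
x = 23/6 (x = 49/3 - (15 + 5*(2/(-4))) = 49/3 - (15 + 5*(2*(-1/4))) = 49/3 - (15 + 5*(-1/2)) = 49/3 - (15 - 5/2) = 49/3 - 1*25/2 = 49/3 - 25/2 = 23/6 ≈ 3.8333)
-109*g(-5) + x = -109*9 + 23/6 = -981 + 23/6 = -5863/6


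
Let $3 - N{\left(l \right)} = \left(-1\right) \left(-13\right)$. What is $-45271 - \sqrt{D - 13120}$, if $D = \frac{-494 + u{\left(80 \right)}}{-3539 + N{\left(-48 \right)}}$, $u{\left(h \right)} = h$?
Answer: $-45271 - \frac{i \sqrt{108645754}}{91} \approx -45271.0 - 114.54 i$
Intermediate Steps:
$N{\left(l \right)} = -10$ ($N{\left(l \right)} = 3 - \left(-1\right) \left(-13\right) = 3 - 13 = -10$)
$D = \frac{138}{1183}$ ($D = \frac{-494 + 80}{-3539 - 10} = - \frac{414}{-3549} = \left(-414\right) \left(- \frac{1}{3549}\right) = \frac{138}{1183} \approx 0.11665$)
$-45271 - \sqrt{D - 13120} = -45271 - \sqrt{\frac{138}{1183} - 13120} = -45271 - \sqrt{- \frac{15520822}{1183}} = -45271 - \frac{i \sqrt{108645754}}{91}$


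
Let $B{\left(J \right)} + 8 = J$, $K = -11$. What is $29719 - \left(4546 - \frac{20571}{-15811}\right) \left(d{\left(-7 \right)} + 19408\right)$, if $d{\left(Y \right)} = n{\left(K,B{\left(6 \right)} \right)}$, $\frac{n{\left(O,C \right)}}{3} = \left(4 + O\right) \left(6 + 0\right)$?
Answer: $- \frac{1385855336205}{15811} \approx -8.7651 \cdot 10^{7}$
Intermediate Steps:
$B{\left(J \right)} = -8 + J$
$n{\left(O,C \right)} = 72 + 18 O$ ($n{\left(O,C \right)} = 3 \left(4 + O\right) \left(6 + 0\right) = 3 \left(4 + O\right) 6 = 3 \left(24 + 6 O\right) = 72 + 18 O$)
$d{\left(Y \right)} = -126$ ($d{\left(Y \right)} = 72 + 18 \left(-11\right) = 72 - 198 = -126$)
$29719 - \left(4546 - \frac{20571}{-15811}\right) \left(d{\left(-7 \right)} + 19408\right) = 29719 - \left(4546 - \frac{20571}{-15811}\right) \left(-126 + 19408\right) = 29719 - \left(4546 - - \frac{20571}{15811}\right) 19282 = 29719 - \left(4546 + \frac{20571}{15811}\right) 19282 = 29719 - \frac{71897377}{15811} \cdot 19282 = 29719 - \frac{1386325223314}{15811} = - \frac{1385855336205}{15811}$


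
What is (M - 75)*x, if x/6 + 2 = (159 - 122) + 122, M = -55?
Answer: -122460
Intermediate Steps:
x = 942 (x = -12 + 6*((159 - 122) + 122) = -12 + 6*(37 + 122) = -12 + 6*159 = -12 + 954 = 942)
(M - 75)*x = (-55 - 75)*942 = -130*942 = -122460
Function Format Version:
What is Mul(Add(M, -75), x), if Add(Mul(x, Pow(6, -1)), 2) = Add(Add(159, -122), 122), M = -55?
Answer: -122460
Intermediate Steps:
x = 942 (x = Add(-12, Mul(6, Add(Add(159, -122), 122))) = Add(-12, Mul(6, Add(37, 122))) = Add(-12, Mul(6, 159)) = Add(-12, 954) = 942)
Mul(Add(M, -75), x) = Mul(Add(-55, -75), 942) = Mul(-130, 942) = -122460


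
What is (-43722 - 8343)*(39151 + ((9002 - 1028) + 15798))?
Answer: -3276085995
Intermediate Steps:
(-43722 - 8343)*(39151 + ((9002 - 1028) + 15798)) = -52065*(39151 + (7974 + 15798)) = -52065*(39151 + 23772) = -52065*62923 = -3276085995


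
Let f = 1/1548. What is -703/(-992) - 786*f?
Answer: 25711/127968 ≈ 0.20092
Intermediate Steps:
f = 1/1548 ≈ 0.00064600
-703/(-992) - 786*f = -703/(-992) - 786*1/1548 = -703*(-1/992) - 131/258 = 703/992 - 131/258 = 25711/127968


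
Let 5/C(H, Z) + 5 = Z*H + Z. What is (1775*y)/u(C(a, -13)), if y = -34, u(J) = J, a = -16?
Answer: -2293300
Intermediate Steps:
C(H, Z) = 5/(-5 + Z + H*Z) (C(H, Z) = 5/(-5 + (Z*H + Z)) = 5/(-5 + (H*Z + Z)) = 5/(-5 + (Z + H*Z)) = 5/(-5 + Z + H*Z))
(1775*y)/u(C(a, -13)) = (1775*(-34))/((5/(-5 - 13 - 16*(-13)))) = -60350/(5/(-5 - 13 + 208)) = -60350/(5/190) = -60350/(5*(1/190)) = -60350/1/38 = -60350*38 = -2293300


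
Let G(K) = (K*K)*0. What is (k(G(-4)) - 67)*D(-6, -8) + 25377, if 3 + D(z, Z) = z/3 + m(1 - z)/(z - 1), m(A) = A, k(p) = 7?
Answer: 25737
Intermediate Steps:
G(K) = 0 (G(K) = K²*0 = 0)
D(z, Z) = -3 + z/3 + (1 - z)/(-1 + z) (D(z, Z) = -3 + (z/3 + (1 - z)/(z - 1)) = -3 + (z*(⅓) + (1 - z)/(-1 + z)) = -3 + (z/3 + (1 - z)/(-1 + z)) = -3 + z/3 + (1 - z)/(-1 + z))
(k(G(-4)) - 67)*D(-6, -8) + 25377 = (7 - 67)*(-4 + (⅓)*(-6)) + 25377 = -60*(-4 - 2) + 25377 = -60*(-6) + 25377 = 360 + 25377 = 25737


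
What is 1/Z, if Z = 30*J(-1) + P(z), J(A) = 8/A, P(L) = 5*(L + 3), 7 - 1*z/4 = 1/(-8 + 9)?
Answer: -1/105 ≈ -0.0095238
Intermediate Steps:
z = 24 (z = 28 - 4/(-8 + 9) = 28 - 4/1 = 28 - 4*1 = 28 - 4 = 24)
P(L) = 15 + 5*L (P(L) = 5*(3 + L) = 15 + 5*L)
Z = -105 (Z = 30*(8/(-1)) + (15 + 5*24) = 30*(8*(-1)) + (15 + 120) = 30*(-8) + 135 = -240 + 135 = -105)
1/Z = 1/(-105) = -1/105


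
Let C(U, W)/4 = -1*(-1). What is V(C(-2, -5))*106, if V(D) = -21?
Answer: -2226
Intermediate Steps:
C(U, W) = 4 (C(U, W) = 4*(-1*(-1)) = 4*1 = 4)
V(C(-2, -5))*106 = -21*106 = -2226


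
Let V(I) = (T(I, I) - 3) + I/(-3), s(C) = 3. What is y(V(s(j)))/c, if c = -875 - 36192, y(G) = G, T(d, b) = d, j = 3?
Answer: 1/37067 ≈ 2.6978e-5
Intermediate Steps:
V(I) = -3 + 2*I/3 (V(I) = (I - 3) + I/(-3) = (-3 + I) + I*(-⅓) = (-3 + I) - I/3 = -3 + 2*I/3)
c = -37067
y(V(s(j)))/c = (-3 + (⅔)*3)/(-37067) = (-3 + 2)*(-1/37067) = -1*(-1/37067) = 1/37067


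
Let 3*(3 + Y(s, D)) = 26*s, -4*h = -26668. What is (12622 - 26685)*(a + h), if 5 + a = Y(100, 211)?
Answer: -317500351/3 ≈ -1.0583e+8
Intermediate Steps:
h = 6667 (h = -¼*(-26668) = 6667)
Y(s, D) = -3 + 26*s/3 (Y(s, D) = -3 + (26*s)/3 = -3 + 26*s/3)
a = 2576/3 (a = -5 + (-3 + (26/3)*100) = -5 + (-3 + 2600/3) = -5 + 2591/3 = 2576/3 ≈ 858.67)
(12622 - 26685)*(a + h) = (12622 - 26685)*(2576/3 + 6667) = -14063*22577/3 = -317500351/3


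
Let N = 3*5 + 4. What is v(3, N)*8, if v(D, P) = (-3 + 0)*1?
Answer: -24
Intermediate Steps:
N = 19 (N = 15 + 4 = 19)
v(D, P) = -3 (v(D, P) = -3*1 = -3)
v(3, N)*8 = -3*8 = -24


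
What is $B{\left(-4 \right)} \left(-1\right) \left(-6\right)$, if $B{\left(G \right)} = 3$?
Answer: $18$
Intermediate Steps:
$B{\left(-4 \right)} \left(-1\right) \left(-6\right) = 3 \left(-1\right) \left(-6\right) = \left(-3\right) \left(-6\right) = 18$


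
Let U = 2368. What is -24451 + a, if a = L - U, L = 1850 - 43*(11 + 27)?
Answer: -26603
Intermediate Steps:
L = 216 (L = 1850 - 43*38 = 1850 - 1*1634 = 1850 - 1634 = 216)
a = -2152 (a = 216 - 1*2368 = 216 - 2368 = -2152)
-24451 + a = -24451 - 2152 = -26603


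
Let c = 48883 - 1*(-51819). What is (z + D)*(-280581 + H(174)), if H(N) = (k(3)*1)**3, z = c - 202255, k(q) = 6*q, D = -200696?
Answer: 83042610501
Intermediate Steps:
c = 100702 (c = 48883 + 51819 = 100702)
z = -101553 (z = 100702 - 202255 = -101553)
H(N) = 5832 (H(N) = ((6*3)*1)**3 = (18*1)**3 = 18**3 = 5832)
(z + D)*(-280581 + H(174)) = (-101553 - 200696)*(-280581 + 5832) = -302249*(-274749) = 83042610501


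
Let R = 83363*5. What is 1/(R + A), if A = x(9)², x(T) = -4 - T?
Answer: 1/416984 ≈ 2.3982e-6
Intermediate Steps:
R = 416815
A = 169 (A = (-4 - 1*9)² = (-4 - 9)² = (-13)² = 169)
1/(R + A) = 1/(416815 + 169) = 1/416984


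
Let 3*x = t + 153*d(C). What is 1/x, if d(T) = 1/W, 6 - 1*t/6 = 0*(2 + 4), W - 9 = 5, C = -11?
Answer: 14/219 ≈ 0.063927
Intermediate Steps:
W = 14 (W = 9 + 5 = 14)
t = 36 (t = 36 - 0*(2 + 4) = 36 - 0*6 = 36 - 6*0 = 36 + 0 = 36)
d(T) = 1/14
x = 219/14 (x = (36 + 153*(1/14))/3 = (36 + 153/14)/3 = (⅓)*(657/14) = 219/14 ≈ 15.643)
1/x = 1/(219/14) = 14/219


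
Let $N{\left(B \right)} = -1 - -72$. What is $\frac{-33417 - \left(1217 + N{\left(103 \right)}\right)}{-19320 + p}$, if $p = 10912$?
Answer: $\frac{34705}{8408} \approx 4.1276$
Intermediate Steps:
$N{\left(B \right)} = 71$ ($N{\left(B \right)} = -1 + 72 = 71$)
$\frac{-33417 - \left(1217 + N{\left(103 \right)}\right)}{-19320 + p} = \frac{-33417 - 1288}{-19320 + 10912} = \frac{-33417 - 1288}{-8408} = \left(-33417 - 1288\right) \left(- \frac{1}{8408}\right) = \left(-34705\right) \left(- \frac{1}{8408}\right) = \frac{34705}{8408}$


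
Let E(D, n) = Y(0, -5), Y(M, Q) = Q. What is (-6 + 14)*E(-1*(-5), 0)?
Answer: -40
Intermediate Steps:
E(D, n) = -5
(-6 + 14)*E(-1*(-5), 0) = (-6 + 14)*(-5) = 8*(-5) = -40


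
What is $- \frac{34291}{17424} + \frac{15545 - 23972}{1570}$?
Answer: $- \frac{100334459}{13677840} \approx -7.3355$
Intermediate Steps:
$- \frac{34291}{17424} + \frac{15545 - 23972}{1570} = \left(-34291\right) \frac{1}{17424} - \frac{8427}{1570} = - \frac{34291}{17424} - \frac{8427}{1570} = - \frac{100334459}{13677840}$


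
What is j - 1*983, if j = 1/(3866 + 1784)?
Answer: -5553949/5650 ≈ -983.00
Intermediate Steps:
j = 1/5650 ≈ 0.00017699
j - 1*983 = 1/5650 - 1*983 = 1/5650 - 983 = -5553949/5650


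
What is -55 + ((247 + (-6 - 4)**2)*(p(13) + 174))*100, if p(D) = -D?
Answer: 5586645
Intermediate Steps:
-55 + ((247 + (-6 - 4)**2)*(p(13) + 174))*100 = -55 + ((247 + (-6 - 4)**2)*(-1*13 + 174))*100 = -55 + ((247 + (-10)**2)*(-13 + 174))*100 = -55 + ((247 + 100)*161)*100 = -55 + (347*161)*100 = -55 + 55867*100 = -55 + 5586700 = 5586645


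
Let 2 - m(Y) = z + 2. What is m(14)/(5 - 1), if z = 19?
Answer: -19/4 ≈ -4.7500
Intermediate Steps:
m(Y) = -19 (m(Y) = 2 - (19 + 2) = 2 - 1*21 = 2 - 21 = -19)
m(14)/(5 - 1) = -19/(5 - 1) = -19/4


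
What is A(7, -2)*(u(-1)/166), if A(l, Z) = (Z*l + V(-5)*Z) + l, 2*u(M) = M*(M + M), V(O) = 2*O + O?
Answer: 23/166 ≈ 0.13855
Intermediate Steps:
V(O) = 3*O
u(M) = M² (u(M) = (M*(M + M))/2 = (M*(2*M))/2 = (2*M²)/2 = M²)
A(l, Z) = l - 15*Z + Z*l (A(l, Z) = (Z*l + (3*(-5))*Z) + l = (Z*l - 15*Z) + l = (-15*Z + Z*l) + l = l - 15*Z + Z*l)
A(7, -2)*(u(-1)/166) = (7 - 15*(-2) - 2*7)*((-1)²/166) = (7 + 30 - 14)*(1*(1/166)) = 23*(1/166) = 23/166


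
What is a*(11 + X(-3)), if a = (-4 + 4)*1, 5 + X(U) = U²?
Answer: 0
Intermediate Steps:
X(U) = -5 + U²
a = 0 (a = 0*1 = 0)
a*(11 + X(-3)) = 0*(11 + (-5 + (-3)²)) = 0*(11 + (-5 + 9)) = 0*(11 + 4) = 0*15 = 0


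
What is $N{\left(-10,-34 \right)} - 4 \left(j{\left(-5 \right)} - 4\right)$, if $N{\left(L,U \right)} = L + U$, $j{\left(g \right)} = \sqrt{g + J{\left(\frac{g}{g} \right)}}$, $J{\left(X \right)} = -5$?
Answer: $-28 - 4 i \sqrt{10} \approx -28.0 - 12.649 i$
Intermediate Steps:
$j{\left(g \right)} = \sqrt{-5 + g}$ ($j{\left(g \right)} = \sqrt{g - 5} = \sqrt{-5 + g}$)
$N{\left(-10,-34 \right)} - 4 \left(j{\left(-5 \right)} - 4\right) = \left(-10 - 34\right) - 4 \left(\sqrt{-5 - 5} - 4\right) = -44 - 4 \left(\sqrt{-10} - 4\right) = -44 - 4 \left(i \sqrt{10} - 4\right) = -44 - 4 \left(-4 + i \sqrt{10}\right) = -44 - \left(-16 + 4 i \sqrt{10}\right) = -44 + \left(16 - 4 i \sqrt{10}\right) = -28 - 4 i \sqrt{10}$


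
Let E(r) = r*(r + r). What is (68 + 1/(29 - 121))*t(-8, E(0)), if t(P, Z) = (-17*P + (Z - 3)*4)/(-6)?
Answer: -64635/46 ≈ -1405.1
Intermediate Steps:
E(r) = 2*r² (E(r) = r*(2*r) = 2*r²)
t(P, Z) = 2 - 2*Z/3 + 17*P/6 (t(P, Z) = (-17*P + (-3 + Z)*4)*(-⅙) = (-17*P + (-12 + 4*Z))*(-⅙) = (-12 - 17*P + 4*Z)*(-⅙) = 2 - 2*Z/3 + 17*P/6)
(68 + 1/(29 - 121))*t(-8, E(0)) = (68 + 1/(29 - 121))*(2 - 4*0²/3 + (17/6)*(-8)) = (68 + 1/(-92))*(2 - 4*0/3 - 68/3) = (68 - 1/92)*(2 - ⅔*0 - 68/3) = 6255*(2 + 0 - 68/3)/92 = (6255/92)*(-62/3) = -64635/46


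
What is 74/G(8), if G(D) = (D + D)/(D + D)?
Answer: 74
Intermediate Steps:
G(D) = 1 (G(D) = (2*D)/((2*D)) = (2*D)*(1/(2*D)) = 1)
74/G(8) = 74/1 = 74*1 = 74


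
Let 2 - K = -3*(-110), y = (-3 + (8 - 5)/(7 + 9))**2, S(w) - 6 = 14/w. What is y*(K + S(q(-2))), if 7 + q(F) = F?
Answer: -20475/8 ≈ -2559.4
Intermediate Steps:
q(F) = -7 + F
S(w) = 6 + 14/w
y = 2025/256 (y = (-3 + 3/16)**2 = (-45/16)**2 = 2025/256 ≈ 7.9102)
K = -328 (K = 2 - (-3)*(-110) = 2 - 1*330 = 2 - 330 = -328)
y*(K + S(q(-2))) = 2025*(-328 + (6 + 14/(-7 - 2)))/256 = 2025*(-328 + (6 + 14/(-9)))/256 = 2025*(-328 + (6 + 14*(-1/9)))/256 = 2025*(-328 + (6 - 14/9))/256 = 2025*(-328 + 40/9)/256 = (2025/256)*(-2912/9) = -20475/8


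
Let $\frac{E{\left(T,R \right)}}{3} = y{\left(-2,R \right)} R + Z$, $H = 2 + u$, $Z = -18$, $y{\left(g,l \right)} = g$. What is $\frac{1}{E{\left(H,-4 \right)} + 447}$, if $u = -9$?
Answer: $\frac{1}{417} \approx 0.0023981$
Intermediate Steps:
$H = -7$ ($H = 2 - 9 = -7$)
$E{\left(T,R \right)} = -54 - 6 R$ ($E{\left(T,R \right)} = 3 \left(- 2 R - 18\right) = 3 \left(-18 - 2 R\right) = -54 - 6 R$)
$\frac{1}{E{\left(H,-4 \right)} + 447} = \frac{1}{\left(-54 - -24\right) + 447} = \frac{1}{\left(-54 + 24\right) + 447} = \frac{1}{-30 + 447} = \frac{1}{417}$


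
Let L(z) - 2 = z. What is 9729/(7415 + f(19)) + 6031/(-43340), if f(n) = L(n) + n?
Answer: 25112917/21539980 ≈ 1.1659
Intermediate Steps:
L(z) = 2 + z
f(n) = 2 + 2*n (f(n) = (2 + n) + n = 2 + 2*n)
9729/(7415 + f(19)) + 6031/(-43340) = 9729/(7415 + (2 + 2*19)) + 6031/(-43340) = 9729/(7415 + (2 + 38)) + 6031*(-1/43340) = 9729/(7415 + 40) - 6031/43340 = 9729/7455 - 6031/43340 = 9729*(1/7455) - 6031/43340 = 3243/2485 - 6031/43340 = 25112917/21539980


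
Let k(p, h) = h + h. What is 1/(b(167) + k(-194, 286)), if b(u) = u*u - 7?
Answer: 1/28454 ≈ 3.5144e-5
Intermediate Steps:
k(p, h) = 2*h
b(u) = -7 + u² (b(u) = u² - 7 = -7 + u²)
1/(b(167) + k(-194, 286)) = 1/((-7 + 167²) + 2*286) = 1/((-7 + 27889) + 572) = 1/(27882 + 572) = 1/28454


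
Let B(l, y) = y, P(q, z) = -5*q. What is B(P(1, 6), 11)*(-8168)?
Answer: -89848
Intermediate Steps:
B(P(1, 6), 11)*(-8168) = 11*(-8168) = -89848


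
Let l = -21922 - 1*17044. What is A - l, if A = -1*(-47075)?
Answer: 86041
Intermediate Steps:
l = -38966 (l = -21922 - 17044 = -38966)
A = 47075
A - l = 47075 - 1*(-38966) = 47075 + 38966 = 86041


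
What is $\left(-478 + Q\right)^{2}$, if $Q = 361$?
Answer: $13689$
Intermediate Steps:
$\left(-478 + Q\right)^{2} = \left(-478 + 361\right)^{2} = \left(-117\right)^{2} = 13689$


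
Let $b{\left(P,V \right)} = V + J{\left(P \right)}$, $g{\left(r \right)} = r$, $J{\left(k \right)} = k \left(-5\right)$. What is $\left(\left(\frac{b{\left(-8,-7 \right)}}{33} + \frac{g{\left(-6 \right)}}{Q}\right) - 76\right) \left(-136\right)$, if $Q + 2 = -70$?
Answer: $\frac{30566}{3} \approx 10189.0$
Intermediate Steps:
$J{\left(k \right)} = - 5 k$
$Q = -72$ ($Q = -2 - 70 = -72$)
$b{\left(P,V \right)} = V - 5 P$
$\left(\left(\frac{b{\left(-8,-7 \right)}}{33} + \frac{g{\left(-6 \right)}}{Q}\right) - 76\right) \left(-136\right) = \left(\left(\frac{-7 - -40}{33} - \frac{6}{-72}\right) - 76\right) \left(-136\right) = \left(\left(\left(-7 + 40\right) \frac{1}{33} - - \frac{1}{12}\right) - 76\right) \left(-136\right) = \left(\left(33 \cdot \frac{1}{33} + \frac{1}{12}\right) - 76\right) \left(-136\right) = \left(\left(1 + \frac{1}{12}\right) - 76\right) \left(-136\right) = \left(\frac{13}{12} - 76\right) \left(-136\right) = \left(- \frac{899}{12}\right) \left(-136\right) = \frac{30566}{3}$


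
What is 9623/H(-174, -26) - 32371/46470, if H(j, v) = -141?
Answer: -150581707/2184090 ≈ -68.945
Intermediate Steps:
9623/H(-174, -26) - 32371/46470 = 9623/(-141) - 32371/46470 = 9623*(-1/141) - 32371*1/46470 = -9623/141 - 32371/46470 = -150581707/2184090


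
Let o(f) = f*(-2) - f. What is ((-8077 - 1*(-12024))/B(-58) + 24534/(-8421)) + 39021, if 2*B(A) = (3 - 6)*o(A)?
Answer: 28574624480/732627 ≈ 39003.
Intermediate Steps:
o(f) = -3*f (o(f) = -2*f - f = -3*f)
B(A) = 9*A/2 (B(A) = ((3 - 6)*(-3*A))/2 = (-(-9)*A)/2 = (9*A)/2 = 9*A/2)
((-8077 - 1*(-12024))/B(-58) + 24534/(-8421)) + 39021 = ((-8077 - 1*(-12024))/(((9/2)*(-58))) + 24534/(-8421)) + 39021 = ((-8077 + 12024)/(-261) + 24534*(-1/8421)) + 39021 = (3947*(-1/261) - 8178/2807) + 39021 = (-3947/261 - 8178/2807) + 39021 = -13213687/732627 + 39021 = 28574624480/732627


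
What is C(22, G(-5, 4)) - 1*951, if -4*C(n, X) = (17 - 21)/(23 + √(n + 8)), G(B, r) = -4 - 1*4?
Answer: -474526/499 - √30/499 ≈ -950.96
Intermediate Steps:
G(B, r) = -8 (G(B, r) = -4 - 4 = -8)
C(n, X) = 1/(23 + √(8 + n)) (C(n, X) = -(17 - 21)/(4*(23 + √(n + 8))) = -(-1)/(23 + √(8 + n)) = 1/(23 + √(8 + n)))
C(22, G(-5, 4)) - 1*951 = 1/(23 + √(8 + 22)) - 1*951 = 1/(23 + √30) - 951 = -951 + 1/(23 + √30)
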